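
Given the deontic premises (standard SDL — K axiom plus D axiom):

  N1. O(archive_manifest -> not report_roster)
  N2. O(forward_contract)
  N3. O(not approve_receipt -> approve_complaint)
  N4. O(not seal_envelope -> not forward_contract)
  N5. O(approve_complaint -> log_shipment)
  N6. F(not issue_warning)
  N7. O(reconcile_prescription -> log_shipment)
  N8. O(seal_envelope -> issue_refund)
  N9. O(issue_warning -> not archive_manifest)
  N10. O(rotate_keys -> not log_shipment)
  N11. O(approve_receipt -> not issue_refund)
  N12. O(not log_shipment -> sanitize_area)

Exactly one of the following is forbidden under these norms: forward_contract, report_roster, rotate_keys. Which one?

From premise 2 we have O(forward_contract).
The contrapositive of premise 4 (O(not seal_envelope -> not forward_contract)) is O(forward_contract -> seal_envelope), and O(forward_contract) is already established, so O(seal_envelope).
Premise 8 is O(seal_envelope -> issue_refund); since O(seal_envelope), deontic closure gives O(issue_refund).
Premise 11, O(approve_receipt -> not issue_refund), contraposes to O(issue_refund -> not approve_receipt); with O(issue_refund) we get O(not approve_receipt).
With premise 3, O(not approve_receipt -> approve_complaint), the K-axiom yields O(approve_complaint).
Premise 5 is O(approve_complaint -> log_shipment); since O(approve_complaint), deontic closure gives O(log_shipment).
Premise 10, O(rotate_keys -> not log_shipment), contraposes to O(log_shipment -> not rotate_keys); with O(log_shipment) we get O(not rotate_keys).
So O(not rotate_keys) holds, i.e. rotate_keys is forbidden. None of the other listed options is forbidden under the premises.

rotate_keys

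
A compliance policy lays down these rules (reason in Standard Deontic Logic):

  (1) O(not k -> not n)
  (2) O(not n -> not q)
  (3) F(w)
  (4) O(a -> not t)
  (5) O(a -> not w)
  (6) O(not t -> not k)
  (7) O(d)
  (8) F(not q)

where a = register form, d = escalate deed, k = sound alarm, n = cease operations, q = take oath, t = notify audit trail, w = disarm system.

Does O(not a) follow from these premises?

Yes

F(not q) at premise 8 means O(q).
Premise 2, O(not n -> not q), contraposes to O(q -> n); with O(q) we get O(n).
Premise 1 is O(not k -> not n); contrapositively O(n -> k). Since O(n) holds, K gives O(k).
Premise 6, O(not t -> not k), contraposes to O(k -> t); with O(k) we get O(t).
Premise 4 is O(a -> not t); contrapositively O(t -> not a). Since O(t) holds, K gives O(not a).
Premises 3, 5, 7 do not contribute to this derivation.
So O(not a) follows.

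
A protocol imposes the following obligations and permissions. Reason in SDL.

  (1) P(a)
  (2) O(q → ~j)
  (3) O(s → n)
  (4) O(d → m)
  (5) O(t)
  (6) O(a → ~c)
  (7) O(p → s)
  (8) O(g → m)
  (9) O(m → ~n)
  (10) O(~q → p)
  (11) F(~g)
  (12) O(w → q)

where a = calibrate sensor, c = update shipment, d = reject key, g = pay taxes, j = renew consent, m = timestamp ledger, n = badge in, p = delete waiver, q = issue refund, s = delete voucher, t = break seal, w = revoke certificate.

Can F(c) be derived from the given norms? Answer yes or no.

Premise 6 is O(a → ~c), but O(a) is not derivable from the premises (the permission P(a) asserts only ~O(~a), not O(a)), so it does not yield O(~c).
No other premise forces O(~c). An ideal world satisfying every premise can still have c true, so F(c) is not derivable.

No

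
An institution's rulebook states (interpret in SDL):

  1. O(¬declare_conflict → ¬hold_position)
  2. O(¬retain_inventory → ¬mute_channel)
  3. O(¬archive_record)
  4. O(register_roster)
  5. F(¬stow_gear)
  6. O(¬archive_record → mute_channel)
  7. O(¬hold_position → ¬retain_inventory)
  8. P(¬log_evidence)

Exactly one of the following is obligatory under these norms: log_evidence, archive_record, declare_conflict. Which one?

declare_conflict

Premise 3 gives O(¬archive_record).
Premise 6 is O(¬archive_record → mute_channel); since O(¬archive_record), deontic closure gives O(mute_channel).
Premise 2 is O(¬retain_inventory → ¬mute_channel); contrapositively O(mute_channel → retain_inventory). Since O(mute_channel) holds, K gives O(retain_inventory).
The contrapositive of premise 7 (O(¬hold_position → ¬retain_inventory)) is O(retain_inventory → hold_position), and O(retain_inventory) is already established, so O(hold_position).
The contrapositive of premise 1 (O(¬declare_conflict → ¬hold_position)) is O(hold_position → declare_conflict), and O(hold_position) is already established, so O(declare_conflict).
So O(declare_conflict) holds — declare_conflict is obligatory. None of the other listed options is made obligatory by any chain of premises.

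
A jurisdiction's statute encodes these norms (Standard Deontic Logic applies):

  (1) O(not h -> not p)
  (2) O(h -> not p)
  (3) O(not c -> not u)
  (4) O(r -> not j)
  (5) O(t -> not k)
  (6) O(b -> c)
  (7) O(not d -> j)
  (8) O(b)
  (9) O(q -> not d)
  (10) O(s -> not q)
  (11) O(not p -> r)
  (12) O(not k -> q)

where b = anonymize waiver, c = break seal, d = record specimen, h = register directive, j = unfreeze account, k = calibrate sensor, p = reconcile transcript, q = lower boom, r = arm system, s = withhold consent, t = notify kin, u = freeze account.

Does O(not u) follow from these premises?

Premise 3 is O(not c -> not u), but O(not c) is not derivable from the premises, so it does not yield O(not u).
No other premise forces O(not u). An ideal world satisfying every premise can still have not u false, so O(not u) is not derivable.

No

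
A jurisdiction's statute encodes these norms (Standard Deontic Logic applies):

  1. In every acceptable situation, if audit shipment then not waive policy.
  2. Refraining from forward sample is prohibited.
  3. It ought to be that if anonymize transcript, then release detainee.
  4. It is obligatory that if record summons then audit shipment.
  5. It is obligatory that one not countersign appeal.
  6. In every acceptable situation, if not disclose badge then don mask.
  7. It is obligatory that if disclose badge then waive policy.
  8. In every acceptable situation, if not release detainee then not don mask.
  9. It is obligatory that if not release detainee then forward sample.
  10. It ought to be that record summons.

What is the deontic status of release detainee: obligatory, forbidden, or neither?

Premise 10 states O(record_summons) outright.
With premise 4, O(record_summons → audit_shipment), the K-axiom yields O(audit_shipment).
From O(audit_shipment) and premise 1, O(audit_shipment → ¬waive_policy), we obtain O(¬waive_policy).
Premise 7 is O(disclose_badge → waive_policy); contrapositively O(¬waive_policy → ¬disclose_badge). Since O(¬waive_policy) holds, K gives O(¬disclose_badge).
Applying K to premise 6 (O(¬disclose_badge → don_mask)) and O(¬disclose_badge) yields O(don_mask).
The contrapositive of premise 8 (O(¬release_detainee → ¬don_mask)) is O(don_mask → release_detainee), and O(don_mask) is already established, so O(release_detainee).
Premises 2, 3, 5, 9 do not contribute to this derivation.
Hence release_detainee is obligatory.

Obligatory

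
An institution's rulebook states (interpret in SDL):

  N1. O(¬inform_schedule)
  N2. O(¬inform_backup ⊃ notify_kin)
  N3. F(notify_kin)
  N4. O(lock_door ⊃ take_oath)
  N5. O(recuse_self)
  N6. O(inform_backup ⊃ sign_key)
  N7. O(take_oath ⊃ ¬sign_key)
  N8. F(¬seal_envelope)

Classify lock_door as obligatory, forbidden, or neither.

Forbidden

F(notify_kin) at premise 3 means O(¬notify_kin).
Premise 2, O(¬inform_backup ⊃ notify_kin), contraposes to O(¬notify_kin ⊃ inform_backup); with O(¬notify_kin) we get O(inform_backup).
Premise 6 is O(inform_backup ⊃ sign_key); since O(inform_backup), deontic closure gives O(sign_key).
Premise 7, O(take_oath ⊃ ¬sign_key), contraposes to O(sign_key ⊃ ¬take_oath); with O(sign_key) we get O(¬take_oath).
The contrapositive of premise 4 (O(lock_door ⊃ take_oath)) is O(¬take_oath ⊃ ¬lock_door), and O(¬take_oath) is already established, so O(¬lock_door).
Premises 1, 5, 8 do not contribute to this derivation.
Thus O(¬lock_door), which is F(lock_door): lock_door is forbidden.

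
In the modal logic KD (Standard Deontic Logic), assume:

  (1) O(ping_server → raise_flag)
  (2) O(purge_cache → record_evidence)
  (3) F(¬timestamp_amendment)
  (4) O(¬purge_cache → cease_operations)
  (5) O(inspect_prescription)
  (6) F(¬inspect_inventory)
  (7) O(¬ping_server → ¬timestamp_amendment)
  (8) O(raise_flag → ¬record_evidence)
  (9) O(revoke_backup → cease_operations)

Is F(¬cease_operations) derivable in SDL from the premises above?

Premise 3, F(¬timestamp_amendment), is equivalent to O(timestamp_amendment).
Premise 7, O(¬ping_server → ¬timestamp_amendment), contraposes to O(timestamp_amendment → ping_server); with O(timestamp_amendment) we get O(ping_server).
With premise 1, O(ping_server → raise_flag), the K-axiom yields O(raise_flag).
Premise 8 is O(raise_flag → ¬record_evidence); since O(raise_flag), deontic closure gives O(¬record_evidence).
Premise 2 is O(purge_cache → record_evidence); contrapositively O(¬record_evidence → ¬purge_cache). Since O(¬record_evidence) holds, K gives O(¬purge_cache).
Applying K to premise 4 (O(¬purge_cache → cease_operations)) and O(¬purge_cache) yields O(cease_operations).
Premises 5, 6, 9 do not contribute to this derivation.
So O(cease_operations) holds, i.e. F(¬cease_operations). The claim follows.

Yes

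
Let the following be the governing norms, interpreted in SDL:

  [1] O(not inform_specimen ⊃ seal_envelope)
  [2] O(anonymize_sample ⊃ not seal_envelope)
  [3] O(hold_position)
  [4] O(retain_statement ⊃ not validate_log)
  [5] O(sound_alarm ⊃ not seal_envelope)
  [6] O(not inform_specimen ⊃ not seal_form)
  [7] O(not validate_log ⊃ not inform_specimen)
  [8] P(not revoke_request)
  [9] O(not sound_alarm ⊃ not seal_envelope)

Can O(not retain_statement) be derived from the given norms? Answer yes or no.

Yes

Premises 9 and 5 are O(not sound_alarm ⊃ not seal_envelope) and O(sound_alarm ⊃ not seal_envelope); every ideal world satisfies not sound_alarm or sound_alarm, so in either case not seal_envelope holds — hence O(not seal_envelope).
Premise 1, O(not inform_specimen ⊃ seal_envelope), contraposes to O(not seal_envelope ⊃ inform_specimen); with O(not seal_envelope) we get O(inform_specimen).
The contrapositive of premise 7 (O(not validate_log ⊃ not inform_specimen)) is O(inform_specimen ⊃ validate_log), and O(inform_specimen) is already established, so O(validate_log).
Premise 4, O(retain_statement ⊃ not validate_log), contraposes to O(validate_log ⊃ not retain_statement); with O(validate_log) we get O(not retain_statement).
Premises 2, 3, 6, 8 do not contribute to this derivation.
So O(not retain_statement) follows.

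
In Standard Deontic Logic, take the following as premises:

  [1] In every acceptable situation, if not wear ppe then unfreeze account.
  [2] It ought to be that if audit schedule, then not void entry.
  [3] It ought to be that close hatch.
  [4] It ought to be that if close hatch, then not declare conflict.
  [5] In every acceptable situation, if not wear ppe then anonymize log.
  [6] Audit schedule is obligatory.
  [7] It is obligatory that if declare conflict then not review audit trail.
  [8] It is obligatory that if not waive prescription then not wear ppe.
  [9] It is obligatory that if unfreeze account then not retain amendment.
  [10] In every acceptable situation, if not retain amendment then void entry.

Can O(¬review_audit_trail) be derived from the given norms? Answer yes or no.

No

Premise 7 is O(declare_conflict → ¬review_audit_trail), but O(declare_conflict) is not derivable from the premises, so it does not yield O(¬review_audit_trail).
No other premise forces O(¬review_audit_trail). An ideal world satisfying every premise can still have ¬review_audit_trail false, so O(¬review_audit_trail) is not derivable.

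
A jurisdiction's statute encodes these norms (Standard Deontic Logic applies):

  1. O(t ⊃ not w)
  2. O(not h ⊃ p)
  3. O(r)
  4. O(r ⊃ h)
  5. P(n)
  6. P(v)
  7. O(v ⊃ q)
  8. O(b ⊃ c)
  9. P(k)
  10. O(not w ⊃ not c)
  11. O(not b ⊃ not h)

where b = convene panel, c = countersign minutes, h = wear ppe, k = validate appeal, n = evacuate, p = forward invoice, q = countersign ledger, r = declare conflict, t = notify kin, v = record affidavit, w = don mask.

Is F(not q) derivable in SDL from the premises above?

No

Premise 7 is O(v ⊃ q), but O(v) is not derivable from the premises (the permission P(v) asserts only not O(not v), not O(v)), so it does not yield O(q).
No other premise forces O(q). An ideal world satisfying every premise can still have not q true, so F(not q) is not derivable.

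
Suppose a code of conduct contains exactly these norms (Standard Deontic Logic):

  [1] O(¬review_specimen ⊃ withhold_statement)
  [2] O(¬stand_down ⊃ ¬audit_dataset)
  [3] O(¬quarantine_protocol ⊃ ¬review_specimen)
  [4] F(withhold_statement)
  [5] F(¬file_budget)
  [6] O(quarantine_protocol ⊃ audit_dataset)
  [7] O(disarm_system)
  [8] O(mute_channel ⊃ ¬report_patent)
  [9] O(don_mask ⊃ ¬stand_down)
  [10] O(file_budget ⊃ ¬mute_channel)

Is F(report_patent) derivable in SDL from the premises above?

No

Premise 8 is O(mute_channel ⊃ ¬report_patent), but O(mute_channel) is not derivable from the premises, so it does not yield O(¬report_patent).
No other premise forces O(¬report_patent). An ideal world satisfying every premise can still have report_patent true, so F(report_patent) is not derivable.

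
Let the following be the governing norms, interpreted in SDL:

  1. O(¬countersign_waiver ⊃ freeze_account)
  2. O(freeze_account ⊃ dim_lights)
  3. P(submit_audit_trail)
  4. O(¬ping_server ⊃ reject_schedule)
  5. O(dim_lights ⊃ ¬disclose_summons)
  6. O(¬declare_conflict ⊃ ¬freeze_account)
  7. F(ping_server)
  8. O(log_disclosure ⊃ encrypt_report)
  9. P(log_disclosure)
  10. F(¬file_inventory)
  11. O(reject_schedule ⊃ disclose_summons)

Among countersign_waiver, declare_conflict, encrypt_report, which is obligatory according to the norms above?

countersign_waiver

Premise 7, F(ping_server), is equivalent to O(¬ping_server).
Premise 4 is O(¬ping_server ⊃ reject_schedule); since O(¬ping_server), deontic closure gives O(reject_schedule).
With premise 11, O(reject_schedule ⊃ disclose_summons), the K-axiom yields O(disclose_summons).
Premise 5, O(dim_lights ⊃ ¬disclose_summons), contraposes to O(disclose_summons ⊃ ¬dim_lights); with O(disclose_summons) we get O(¬dim_lights).
Premise 2, O(freeze_account ⊃ dim_lights), contraposes to O(¬dim_lights ⊃ ¬freeze_account); with O(¬dim_lights) we get O(¬freeze_account).
The contrapositive of premise 1 (O(¬countersign_waiver ⊃ freeze_account)) is O(¬freeze_account ⊃ countersign_waiver), and O(¬freeze_account) is already established, so O(countersign_waiver).
So O(countersign_waiver) holds — countersign_waiver is obligatory. None of the other listed options is made obligatory by any chain of premises.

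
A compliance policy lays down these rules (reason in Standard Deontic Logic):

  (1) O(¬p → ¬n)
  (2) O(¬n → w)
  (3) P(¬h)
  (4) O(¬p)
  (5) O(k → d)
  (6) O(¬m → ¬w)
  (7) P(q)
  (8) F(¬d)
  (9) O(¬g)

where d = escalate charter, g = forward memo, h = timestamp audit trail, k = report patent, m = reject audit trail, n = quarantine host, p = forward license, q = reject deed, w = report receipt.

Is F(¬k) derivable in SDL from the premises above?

No

Premise 5 is O(k → d); even if O(d) held, inferring O(k) would be affirming the consequent — invalid.
No other premise forces O(k). An ideal world satisfying every premise can still have ¬k true, so F(¬k) is not derivable.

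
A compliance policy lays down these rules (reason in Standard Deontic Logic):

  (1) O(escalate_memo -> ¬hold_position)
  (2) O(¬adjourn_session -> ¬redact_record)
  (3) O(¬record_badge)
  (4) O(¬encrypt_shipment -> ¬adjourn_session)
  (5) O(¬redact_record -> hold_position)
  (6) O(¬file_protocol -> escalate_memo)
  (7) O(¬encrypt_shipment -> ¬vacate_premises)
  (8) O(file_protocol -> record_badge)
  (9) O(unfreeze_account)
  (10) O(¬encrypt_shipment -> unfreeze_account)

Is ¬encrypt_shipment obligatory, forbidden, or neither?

From premise 3 we have O(¬record_badge).
Premise 8 is O(file_protocol -> record_badge); contrapositively O(¬record_badge -> ¬file_protocol). Since O(¬record_badge) holds, K gives O(¬file_protocol).
With premise 6, O(¬file_protocol -> escalate_memo), the K-axiom yields O(escalate_memo).
Applying K to premise 1 (O(escalate_memo -> ¬hold_position)) and O(escalate_memo) yields O(¬hold_position).
Premise 5, O(¬redact_record -> hold_position), contraposes to O(¬hold_position -> redact_record); with O(¬hold_position) we get O(redact_record).
Premise 2 is O(¬adjourn_session -> ¬redact_record); contrapositively O(redact_record -> adjourn_session). Since O(redact_record) holds, K gives O(adjourn_session).
The contrapositive of premise 4 (O(¬encrypt_shipment -> ¬adjourn_session)) is O(adjourn_session -> encrypt_shipment), and O(adjourn_session) is already established, so O(encrypt_shipment).
Premises 7, 9, 10 do not contribute to this derivation.
Thus O(encrypt_shipment), which is F(¬encrypt_shipment): ¬encrypt_shipment is forbidden.

Forbidden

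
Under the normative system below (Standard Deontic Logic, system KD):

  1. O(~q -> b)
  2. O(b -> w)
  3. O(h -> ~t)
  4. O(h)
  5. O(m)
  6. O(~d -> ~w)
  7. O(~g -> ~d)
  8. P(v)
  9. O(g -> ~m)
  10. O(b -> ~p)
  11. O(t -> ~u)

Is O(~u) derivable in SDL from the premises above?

No

Premise 11 is O(t -> ~u), but O(t) is not derivable from the premises, so it does not yield O(~u).
No other premise forces O(~u). An ideal world satisfying every premise can still have ~u false, so O(~u) is not derivable.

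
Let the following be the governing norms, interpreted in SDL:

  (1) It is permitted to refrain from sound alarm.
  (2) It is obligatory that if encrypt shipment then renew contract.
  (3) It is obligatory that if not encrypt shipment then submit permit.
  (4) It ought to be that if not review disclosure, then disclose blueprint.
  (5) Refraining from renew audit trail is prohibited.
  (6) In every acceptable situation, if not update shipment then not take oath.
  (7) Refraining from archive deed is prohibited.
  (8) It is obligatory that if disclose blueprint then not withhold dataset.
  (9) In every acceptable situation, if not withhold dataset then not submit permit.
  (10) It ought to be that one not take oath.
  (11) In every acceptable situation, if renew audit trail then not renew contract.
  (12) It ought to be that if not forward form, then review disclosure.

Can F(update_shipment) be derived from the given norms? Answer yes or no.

No

Premise 6 is O(¬update_shipment → ¬take_oath); even if O(¬take_oath) held, inferring O(¬update_shipment) would be affirming the consequent — invalid.
No other premise forces O(¬update_shipment). An ideal world satisfying every premise can still have update_shipment true, so F(update_shipment) is not derivable.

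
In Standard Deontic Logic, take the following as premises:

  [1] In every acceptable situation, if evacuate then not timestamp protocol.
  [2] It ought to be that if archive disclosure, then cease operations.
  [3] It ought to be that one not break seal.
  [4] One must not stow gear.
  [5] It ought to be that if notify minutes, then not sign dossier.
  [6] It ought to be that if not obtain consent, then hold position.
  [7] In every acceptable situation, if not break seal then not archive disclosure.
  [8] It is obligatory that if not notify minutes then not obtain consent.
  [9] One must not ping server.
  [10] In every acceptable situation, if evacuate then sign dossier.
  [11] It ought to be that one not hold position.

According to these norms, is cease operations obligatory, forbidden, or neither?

Neither

Premise 2 is O(archive_disclosure → cease_operations), but O(archive_disclosure) is not derivable from the premises, so it does not yield O(cease_operations).
No premise or chain of K-axiom applications forces O(cease_operations), and none forces O(¬cease_operations). So cease_operations is neither obligatory nor forbidden under these norms.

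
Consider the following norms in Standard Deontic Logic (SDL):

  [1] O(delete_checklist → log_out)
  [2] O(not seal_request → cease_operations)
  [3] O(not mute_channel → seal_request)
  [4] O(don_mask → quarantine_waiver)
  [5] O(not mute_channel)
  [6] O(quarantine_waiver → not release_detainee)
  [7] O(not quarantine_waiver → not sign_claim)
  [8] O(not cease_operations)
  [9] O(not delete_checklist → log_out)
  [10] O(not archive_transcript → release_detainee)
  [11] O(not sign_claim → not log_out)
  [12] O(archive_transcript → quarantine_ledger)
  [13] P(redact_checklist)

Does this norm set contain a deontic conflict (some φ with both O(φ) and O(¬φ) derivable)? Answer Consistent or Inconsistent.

Premise 2 is O(not seal_request → cease_operations), but O(not seal_request) is not derivable from the premises, so it does not yield O(cease_operations).
So O(cease_operations) is not derivable, and the apparent clash with O(not cease_operations) does not arise.
A world satisfying every obligation exists (e.g. archive_transcript=true, cease_operations=false, delete_checklist=false, don_mask=false, log_out=true, mute_channel=false, quarantine_ledger=true, quarantine_waiver=true, redact_checklist=false, release_detainee=false, seal_request=true, sign_claim=true); no atom is both obligatory and forbidden, so the set is consistent.

Consistent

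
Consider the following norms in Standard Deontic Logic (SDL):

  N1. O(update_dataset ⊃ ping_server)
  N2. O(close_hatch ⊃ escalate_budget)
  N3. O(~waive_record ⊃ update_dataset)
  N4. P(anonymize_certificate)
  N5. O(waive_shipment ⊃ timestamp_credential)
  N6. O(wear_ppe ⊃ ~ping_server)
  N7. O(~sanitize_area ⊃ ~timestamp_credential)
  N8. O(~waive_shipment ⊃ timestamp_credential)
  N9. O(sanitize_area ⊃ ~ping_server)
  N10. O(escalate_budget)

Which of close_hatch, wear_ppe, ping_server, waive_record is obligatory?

Premises 8 and 5 are O(~waive_shipment ⊃ timestamp_credential) and O(waive_shipment ⊃ timestamp_credential); every ideal world satisfies ~waive_shipment or waive_shipment, so in either case timestamp_credential holds — hence O(timestamp_credential).
Premise 7 is O(~sanitize_area ⊃ ~timestamp_credential); contrapositively O(timestamp_credential ⊃ sanitize_area). Since O(timestamp_credential) holds, K gives O(sanitize_area).
With premise 9, O(sanitize_area ⊃ ~ping_server), the K-axiom yields O(~ping_server).
Premise 1 is O(update_dataset ⊃ ping_server); contrapositively O(~ping_server ⊃ ~update_dataset). Since O(~ping_server) holds, K gives O(~update_dataset).
Premise 3, O(~waive_record ⊃ update_dataset), contraposes to O(~update_dataset ⊃ waive_record); with O(~update_dataset) we get O(waive_record).
So O(waive_record) holds — waive_record is obligatory. None of the other listed options is made obligatory by any chain of premises.

waive_record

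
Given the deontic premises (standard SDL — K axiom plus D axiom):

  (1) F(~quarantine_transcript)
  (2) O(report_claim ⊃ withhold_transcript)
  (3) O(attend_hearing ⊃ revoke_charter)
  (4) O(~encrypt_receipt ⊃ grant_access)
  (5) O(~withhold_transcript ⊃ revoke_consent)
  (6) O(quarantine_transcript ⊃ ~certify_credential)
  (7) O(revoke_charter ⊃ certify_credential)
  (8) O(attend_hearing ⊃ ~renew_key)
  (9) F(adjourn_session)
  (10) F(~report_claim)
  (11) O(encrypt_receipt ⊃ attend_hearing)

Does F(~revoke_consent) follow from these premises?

Premise 5 is O(~withhold_transcript ⊃ revoke_consent), but O(~withhold_transcript) is not derivable from the premises, so it does not yield O(revoke_consent).
No other premise forces O(revoke_consent). An ideal world satisfying every premise can still have ~revoke_consent true, so F(~revoke_consent) is not derivable.

No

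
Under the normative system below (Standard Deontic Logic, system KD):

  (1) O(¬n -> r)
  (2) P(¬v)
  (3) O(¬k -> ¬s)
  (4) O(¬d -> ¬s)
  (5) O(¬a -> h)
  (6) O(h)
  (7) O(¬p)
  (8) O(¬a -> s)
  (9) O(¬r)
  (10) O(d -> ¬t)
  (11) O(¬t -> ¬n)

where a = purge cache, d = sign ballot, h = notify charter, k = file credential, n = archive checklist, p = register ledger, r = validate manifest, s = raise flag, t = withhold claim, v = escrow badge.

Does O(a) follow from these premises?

Yes

Premise 9 states O(¬r) outright.
Premise 1 is O(¬n -> r); contrapositively O(¬r -> n). Since O(¬r) holds, K gives O(n).
The contrapositive of premise 11 (O(¬t -> ¬n)) is O(n -> t), and O(n) is already established, so O(t).
Premise 10, O(d -> ¬t), contraposes to O(t -> ¬d); with O(t) we get O(¬d).
Premise 4 is O(¬d -> ¬s); since O(¬d), deontic closure gives O(¬s).
Premise 8 is O(¬a -> s); contrapositively O(¬s -> a). Since O(¬s) holds, K gives O(a).
Premises 2, 3, 5, 6, 7 do not contribute to this derivation.
So O(a) follows.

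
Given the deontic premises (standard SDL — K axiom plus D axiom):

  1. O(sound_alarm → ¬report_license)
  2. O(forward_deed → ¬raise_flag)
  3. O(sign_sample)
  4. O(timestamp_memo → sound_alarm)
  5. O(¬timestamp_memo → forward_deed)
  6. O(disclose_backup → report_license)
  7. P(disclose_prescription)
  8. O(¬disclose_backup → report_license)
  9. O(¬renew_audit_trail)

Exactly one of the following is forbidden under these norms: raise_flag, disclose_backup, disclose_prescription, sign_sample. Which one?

Premises 8 and 6 cover both cases: O(¬disclose_backup → report_license) and O(disclose_backup → report_license). Since ¬disclose_backup ∨ disclose_backup is a tautology, O(report_license) follows.
The contrapositive of premise 1 (O(sound_alarm → ¬report_license)) is O(report_license → ¬sound_alarm), and O(report_license) is already established, so O(¬sound_alarm).
Premise 4 is O(timestamp_memo → sound_alarm); contrapositively O(¬sound_alarm → ¬timestamp_memo). Since O(¬sound_alarm) holds, K gives O(¬timestamp_memo).
Premise 5 is O(¬timestamp_memo → forward_deed); since O(¬timestamp_memo), deontic closure gives O(forward_deed).
Premise 2 is O(forward_deed → ¬raise_flag); since O(forward_deed), deontic closure gives O(¬raise_flag).
So O(¬raise_flag) holds, i.e. raise_flag is forbidden. None of the other listed options is forbidden under the premises.

raise_flag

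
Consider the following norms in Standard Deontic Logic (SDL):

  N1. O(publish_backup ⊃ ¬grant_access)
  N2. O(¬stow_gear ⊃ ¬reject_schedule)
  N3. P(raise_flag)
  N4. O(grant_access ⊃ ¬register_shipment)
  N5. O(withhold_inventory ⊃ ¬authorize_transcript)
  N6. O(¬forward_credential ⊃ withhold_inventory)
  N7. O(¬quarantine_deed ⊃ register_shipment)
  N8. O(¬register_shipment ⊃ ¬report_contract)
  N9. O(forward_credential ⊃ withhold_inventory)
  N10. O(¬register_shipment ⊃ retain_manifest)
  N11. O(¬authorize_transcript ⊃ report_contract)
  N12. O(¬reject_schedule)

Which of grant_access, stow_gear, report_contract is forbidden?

By case analysis on ¬forward_credential: premise 6 gives O(¬forward_credential ⊃ withhold_inventory) and premise 9 gives O(forward_credential ⊃ withhold_inventory), so O(withhold_inventory) either way.
Applying K to premise 5 (O(withhold_inventory ⊃ ¬authorize_transcript)) and O(withhold_inventory) yields O(¬authorize_transcript).
Applying K to premise 11 (O(¬authorize_transcript ⊃ report_contract)) and O(¬authorize_transcript) yields O(report_contract).
The contrapositive of premise 8 (O(¬register_shipment ⊃ ¬report_contract)) is O(report_contract ⊃ register_shipment), and O(report_contract) is already established, so O(register_shipment).
Premise 4, O(grant_access ⊃ ¬register_shipment), contraposes to O(register_shipment ⊃ ¬grant_access); with O(register_shipment) we get O(¬grant_access).
So O(¬grant_access) holds, i.e. grant_access is forbidden. None of the other listed options is forbidden under the premises.

grant_access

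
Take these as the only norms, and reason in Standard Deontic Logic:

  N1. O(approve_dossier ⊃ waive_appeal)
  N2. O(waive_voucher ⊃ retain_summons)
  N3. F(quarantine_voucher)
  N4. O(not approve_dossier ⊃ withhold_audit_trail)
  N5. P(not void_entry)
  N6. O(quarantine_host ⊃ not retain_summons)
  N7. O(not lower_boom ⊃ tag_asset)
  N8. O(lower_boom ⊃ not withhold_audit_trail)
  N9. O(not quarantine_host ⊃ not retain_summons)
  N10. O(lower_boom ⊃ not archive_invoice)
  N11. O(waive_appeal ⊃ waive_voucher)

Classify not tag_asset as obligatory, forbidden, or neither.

Premises 6 and 9 are O(quarantine_host ⊃ not retain_summons) and O(not quarantine_host ⊃ not retain_summons); every ideal world satisfies quarantine_host or not quarantine_host, so in either case not retain_summons holds — hence O(not retain_summons).
The contrapositive of premise 2 (O(waive_voucher ⊃ retain_summons)) is O(not retain_summons ⊃ not waive_voucher), and O(not retain_summons) is already established, so O(not waive_voucher).
Premise 11 is O(waive_appeal ⊃ waive_voucher); contrapositively O(not waive_voucher ⊃ not waive_appeal). Since O(not waive_voucher) holds, K gives O(not waive_appeal).
The contrapositive of premise 1 (O(approve_dossier ⊃ waive_appeal)) is O(not waive_appeal ⊃ not approve_dossier), and O(not waive_appeal) is already established, so O(not approve_dossier).
Applying K to premise 4 (O(not approve_dossier ⊃ withhold_audit_trail)) and O(not approve_dossier) yields O(withhold_audit_trail).
Premise 8, O(lower_boom ⊃ not withhold_audit_trail), contraposes to O(withhold_audit_trail ⊃ not lower_boom); with O(withhold_audit_trail) we get O(not lower_boom).
With premise 7, O(not lower_boom ⊃ tag_asset), the K-axiom yields O(tag_asset).
Premises 3, 5, 10 do not contribute to this derivation.
Thus O(tag_asset), which is F(not tag_asset): not tag_asset is forbidden.

Forbidden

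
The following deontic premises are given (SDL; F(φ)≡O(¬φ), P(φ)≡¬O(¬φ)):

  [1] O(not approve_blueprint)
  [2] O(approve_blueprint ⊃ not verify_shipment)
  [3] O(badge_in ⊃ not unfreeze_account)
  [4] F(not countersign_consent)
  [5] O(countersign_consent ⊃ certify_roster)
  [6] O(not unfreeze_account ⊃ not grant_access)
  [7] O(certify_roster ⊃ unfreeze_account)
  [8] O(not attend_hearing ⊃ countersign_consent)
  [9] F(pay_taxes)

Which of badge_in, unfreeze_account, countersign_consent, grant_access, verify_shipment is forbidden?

badge_in

Premise 4, F(not countersign_consent), is equivalent to O(countersign_consent).
With premise 5, O(countersign_consent ⊃ certify_roster), the K-axiom yields O(certify_roster).
Premise 7 is O(certify_roster ⊃ unfreeze_account); since O(certify_roster), deontic closure gives O(unfreeze_account).
Premise 3 is O(badge_in ⊃ not unfreeze_account); contrapositively O(unfreeze_account ⊃ not badge_in). Since O(unfreeze_account) holds, K gives O(not badge_in).
So O(not badge_in) holds, i.e. badge_in is forbidden. None of the other listed options is forbidden under the premises.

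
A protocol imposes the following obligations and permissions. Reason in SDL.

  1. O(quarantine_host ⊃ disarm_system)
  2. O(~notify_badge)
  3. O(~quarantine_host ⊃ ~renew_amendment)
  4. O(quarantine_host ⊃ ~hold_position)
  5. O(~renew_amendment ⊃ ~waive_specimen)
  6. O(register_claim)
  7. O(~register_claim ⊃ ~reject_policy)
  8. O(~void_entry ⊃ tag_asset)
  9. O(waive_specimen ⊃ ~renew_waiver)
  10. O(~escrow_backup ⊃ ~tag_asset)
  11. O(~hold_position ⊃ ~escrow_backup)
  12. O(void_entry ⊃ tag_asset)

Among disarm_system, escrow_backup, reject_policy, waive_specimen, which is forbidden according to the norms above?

Premises 12 and 8 are O(void_entry ⊃ tag_asset) and O(~void_entry ⊃ tag_asset); every ideal world satisfies void_entry or ~void_entry, so in either case tag_asset holds — hence O(tag_asset).
Premise 10, O(~escrow_backup ⊃ ~tag_asset), contraposes to O(tag_asset ⊃ escrow_backup); with O(tag_asset) we get O(escrow_backup).
Premise 11, O(~hold_position ⊃ ~escrow_backup), contraposes to O(escrow_backup ⊃ hold_position); with O(escrow_backup) we get O(hold_position).
Premise 4, O(quarantine_host ⊃ ~hold_position), contraposes to O(hold_position ⊃ ~quarantine_host); with O(hold_position) we get O(~quarantine_host).
Applying K to premise 3 (O(~quarantine_host ⊃ ~renew_amendment)) and O(~quarantine_host) yields O(~renew_amendment).
Premise 5 is O(~renew_amendment ⊃ ~waive_specimen); since O(~renew_amendment), deontic closure gives O(~waive_specimen).
So O(~waive_specimen) holds, i.e. waive_specimen is forbidden. None of the other listed options is forbidden under the premises.

waive_specimen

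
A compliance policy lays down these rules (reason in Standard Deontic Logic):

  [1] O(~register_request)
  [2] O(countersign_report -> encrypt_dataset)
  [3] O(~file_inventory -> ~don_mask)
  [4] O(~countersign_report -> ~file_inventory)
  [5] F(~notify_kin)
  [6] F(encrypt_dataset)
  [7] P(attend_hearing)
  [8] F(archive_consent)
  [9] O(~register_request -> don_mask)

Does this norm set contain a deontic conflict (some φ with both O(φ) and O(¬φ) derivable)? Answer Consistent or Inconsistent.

Inconsistent

Premise 1 states O(~register_request) outright.
From O(~register_request) and premise 9, O(~register_request -> don_mask), we obtain O(don_mask).
Premise 3 is O(~file_inventory -> ~don_mask); contrapositively O(don_mask -> file_inventory). Since O(don_mask) holds, K gives O(file_inventory).
Premise 4 is O(~countersign_report -> ~file_inventory); contrapositively O(file_inventory -> countersign_report). Since O(file_inventory) holds, K gives O(countersign_report).
From O(countersign_report) and premise 2, O(countersign_report -> encrypt_dataset), we obtain O(encrypt_dataset).
Yet premise 6 is F(encrypt_dataset), i.e. O(~encrypt_dataset).
We now have both O(encrypt_dataset) and O(~encrypt_dataset) — encrypt_dataset is simultaneously obligatory and forbidden, violating the D-axiom.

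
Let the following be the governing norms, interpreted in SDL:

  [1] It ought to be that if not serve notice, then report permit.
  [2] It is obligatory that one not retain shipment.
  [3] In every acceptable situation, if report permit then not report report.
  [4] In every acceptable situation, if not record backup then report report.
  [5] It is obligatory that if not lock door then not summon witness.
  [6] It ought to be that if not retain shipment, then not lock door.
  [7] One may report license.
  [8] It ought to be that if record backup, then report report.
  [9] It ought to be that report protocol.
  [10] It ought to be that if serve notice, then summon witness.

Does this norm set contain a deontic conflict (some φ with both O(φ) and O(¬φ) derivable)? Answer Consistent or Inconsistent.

Premises 4 and 8 cover both cases: O(¬record_backup → report_report) and O(record_backup → report_report). Since ¬record_backup ∨ record_backup is a tautology, O(report_report) follows.
Premise 3, O(report_permit → ¬report_report), contraposes to O(report_report → ¬report_permit); with O(report_report) we get O(¬report_permit).
Premise 1, O(¬serve_notice → report_permit), contraposes to O(¬report_permit → serve_notice); with O(¬report_permit) we get O(serve_notice).
Applying K to premise 10 (O(serve_notice → summon_witness)) and O(serve_notice) yields O(summon_witness).
The contrapositive of premise 5 (O(¬lock_door → ¬summon_witness)) is O(summon_witness → lock_door), and O(summon_witness) is already established, so O(lock_door).
The contrapositive of premise 6 (O(¬retain_shipment → ¬lock_door)) is O(lock_door → retain_shipment), and O(lock_door) is already established, so O(retain_shipment).
However, premise 2 gives O(¬retain_shipment).
We now have both O(retain_shipment) and O(¬retain_shipment) — retain_shipment is simultaneously obligatory and forbidden, violating the D-axiom.

Inconsistent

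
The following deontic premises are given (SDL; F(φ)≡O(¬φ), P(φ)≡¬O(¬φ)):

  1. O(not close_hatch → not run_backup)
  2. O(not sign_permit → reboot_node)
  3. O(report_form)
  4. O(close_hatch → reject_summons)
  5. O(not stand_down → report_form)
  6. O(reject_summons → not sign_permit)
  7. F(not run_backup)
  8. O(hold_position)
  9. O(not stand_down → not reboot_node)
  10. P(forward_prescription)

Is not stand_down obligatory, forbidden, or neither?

Forbidden

Premise 7, F(not run_backup), is equivalent to O(run_backup).
Premise 1 is O(not close_hatch → not run_backup); contrapositively O(run_backup → close_hatch). Since O(run_backup) holds, K gives O(close_hatch).
With premise 4, O(close_hatch → reject_summons), the K-axiom yields O(reject_summons).
Premise 6 is O(reject_summons → not sign_permit); since O(reject_summons), deontic closure gives O(not sign_permit).
Applying K to premise 2 (O(not sign_permit → reboot_node)) and O(not sign_permit) yields O(reboot_node).
Premise 9, O(not stand_down → not reboot_node), contraposes to O(reboot_node → stand_down); with O(reboot_node) we get O(stand_down).
Premises 3, 5, 8, 10 do not contribute to this derivation.
Thus O(stand_down), which is F(not stand_down): not stand_down is forbidden.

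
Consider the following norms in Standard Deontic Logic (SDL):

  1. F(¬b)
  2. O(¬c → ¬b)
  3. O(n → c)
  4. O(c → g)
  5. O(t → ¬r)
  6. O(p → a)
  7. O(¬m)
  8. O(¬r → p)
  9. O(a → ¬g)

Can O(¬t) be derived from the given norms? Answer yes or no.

Yes

Premise 1 is F(¬b), i.e. O(b).
Premise 2, O(¬c → ¬b), contraposes to O(b → c); with O(b) we get O(c).
Applying K to premise 4 (O(c → g)) and O(c) yields O(g).
Premise 9, O(a → ¬g), contraposes to O(g → ¬a); with O(g) we get O(¬a).
Premise 6, O(p → a), contraposes to O(¬a → ¬p); with O(¬a) we get O(¬p).
Premise 8 is O(¬r → p); contrapositively O(¬p → r). Since O(¬p) holds, K gives O(r).
Premise 5, O(t → ¬r), contraposes to O(r → ¬t); with O(r) we get O(¬t).
Premises 3, 7 do not contribute to this derivation.
So O(¬t) follows.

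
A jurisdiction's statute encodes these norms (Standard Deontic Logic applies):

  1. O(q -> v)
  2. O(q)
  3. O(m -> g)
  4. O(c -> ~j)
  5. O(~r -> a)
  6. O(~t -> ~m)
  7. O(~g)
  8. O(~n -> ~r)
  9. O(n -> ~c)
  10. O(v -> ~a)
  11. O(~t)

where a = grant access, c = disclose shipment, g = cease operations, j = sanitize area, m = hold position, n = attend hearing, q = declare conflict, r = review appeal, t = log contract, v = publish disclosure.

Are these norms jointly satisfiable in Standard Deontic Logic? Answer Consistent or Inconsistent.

Consistent

Premise 3 is O(m -> g), but O(m) is not derivable from the premises, so it does not yield O(g).
So O(g) is not derivable, and the apparent clash with O(~g) does not arise.
A world satisfying every obligation exists (e.g. a=false, c=false, g=false, j=false, m=false, n=true, q=true, r=true, t=false, v=true); no atom is both obligatory and forbidden, so the set is consistent.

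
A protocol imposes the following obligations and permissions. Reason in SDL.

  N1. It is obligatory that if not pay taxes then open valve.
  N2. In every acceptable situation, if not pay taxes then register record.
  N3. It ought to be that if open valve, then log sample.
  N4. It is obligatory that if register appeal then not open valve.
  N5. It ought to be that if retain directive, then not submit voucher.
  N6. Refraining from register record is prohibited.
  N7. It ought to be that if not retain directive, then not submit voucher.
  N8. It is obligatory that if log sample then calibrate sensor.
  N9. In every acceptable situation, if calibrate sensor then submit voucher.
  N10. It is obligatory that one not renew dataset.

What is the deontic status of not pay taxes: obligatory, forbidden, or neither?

Premises 5 and 7 are O(retain_directive → ¬submit_voucher) and O(¬retain_directive → ¬submit_voucher); every ideal world satisfies retain_directive or ¬retain_directive, so in either case ¬submit_voucher holds — hence O(¬submit_voucher).
Premise 9, O(calibrate_sensor → submit_voucher), contraposes to O(¬submit_voucher → ¬calibrate_sensor); with O(¬submit_voucher) we get O(¬calibrate_sensor).
Premise 8, O(log_sample → calibrate_sensor), contraposes to O(¬calibrate_sensor → ¬log_sample); with O(¬calibrate_sensor) we get O(¬log_sample).
The contrapositive of premise 3 (O(open_valve → log_sample)) is O(¬log_sample → ¬open_valve), and O(¬log_sample) is already established, so O(¬open_valve).
Premise 1, O(¬pay_taxes → open_valve), contraposes to O(¬open_valve → pay_taxes); with O(¬open_valve) we get O(pay_taxes).
Premises 2, 4, 6, 10 do not contribute to this derivation.
Thus O(pay_taxes), which is F(¬pay_taxes): ¬pay_taxes is forbidden.

Forbidden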